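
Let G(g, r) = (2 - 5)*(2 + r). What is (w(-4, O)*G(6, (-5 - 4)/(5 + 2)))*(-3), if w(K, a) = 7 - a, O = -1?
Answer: 360/7 ≈ 51.429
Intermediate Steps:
G(g, r) = -6 - 3*r (G(g, r) = -3*(2 + r) = -6 - 3*r)
(w(-4, O)*G(6, (-5 - 4)/(5 + 2)))*(-3) = ((7 - 1*(-1))*(-6 - 3*(-5 - 4)/(5 + 2)))*(-3) = ((7 + 1)*(-6 - (-27)/7))*(-3) = (8*(-6 - (-27)/7))*(-3) = (8*(-6 - 3*(-9/7)))*(-3) = (8*(-6 + 27/7))*(-3) = (8*(-15/7))*(-3) = -120/7*(-3) = 360/7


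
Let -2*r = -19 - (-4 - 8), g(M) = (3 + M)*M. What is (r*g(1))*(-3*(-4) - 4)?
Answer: 112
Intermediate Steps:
g(M) = M*(3 + M)
r = 7/2 (r = -(-19 - (-4 - 8))/2 = -(-19 - 1*(-12))/2 = -(-19 + 12)/2 = -½*(-7) = 7/2 ≈ 3.5000)
(r*g(1))*(-3*(-4) - 4) = (7*(1*(3 + 1))/2)*(-3*(-4) - 4) = (7*(1*4)/2)*(12 - 4) = ((7/2)*4)*8 = 14*8 = 112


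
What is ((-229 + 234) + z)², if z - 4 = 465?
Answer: 224676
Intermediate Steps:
z = 469 (z = 4 + 465 = 469)
((-229 + 234) + z)² = ((-229 + 234) + 469)² = (5 + 469)² = 474² = 224676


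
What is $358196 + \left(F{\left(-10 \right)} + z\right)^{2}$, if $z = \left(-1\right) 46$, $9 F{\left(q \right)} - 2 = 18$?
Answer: $\frac{29169112}{81} \approx 3.6011 \cdot 10^{5}$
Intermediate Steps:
$F{\left(q \right)} = \frac{20}{9}$ ($F{\left(q \right)} = \frac{2}{9} + \frac{1}{9} \cdot 18 = \frac{2}{9} + 2 = \frac{20}{9}$)
$z = -46$
$358196 + \left(F{\left(-10 \right)} + z\right)^{2} = 358196 + \left(\frac{20}{9} - 46\right)^{2} = 358196 + \left(- \frac{394}{9}\right)^{2} = 358196 + \frac{155236}{81} = \frac{29169112}{81}$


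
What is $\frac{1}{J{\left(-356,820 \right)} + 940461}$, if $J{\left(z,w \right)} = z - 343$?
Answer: $\frac{1}{939762} \approx 1.0641 \cdot 10^{-6}$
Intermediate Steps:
$J{\left(z,w \right)} = -343 + z$ ($J{\left(z,w \right)} = z - 343 = -343 + z$)
$\frac{1}{J{\left(-356,820 \right)} + 940461} = \frac{1}{\left(-343 - 356\right) + 940461} = \frac{1}{-699 + 940461} = \frac{1}{939762}$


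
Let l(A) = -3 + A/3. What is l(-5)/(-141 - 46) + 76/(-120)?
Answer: -3413/5610 ≈ -0.60838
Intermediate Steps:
l(A) = -3 + A/3 (l(A) = -3 + A*(⅓) = -3 + A/3)
l(-5)/(-141 - 46) + 76/(-120) = (-3 + (⅓)*(-5))/(-141 - 46) + 76/(-120) = (-3 - 5/3)/(-187) + 76*(-1/120) = -1/187*(-14/3) - 19/30 = 14/561 - 19/30 = -3413/5610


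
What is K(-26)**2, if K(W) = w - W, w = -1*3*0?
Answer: 676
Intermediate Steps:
w = 0 (w = -3*0 = 0)
K(W) = -W (K(W) = 0 - W = -W)
K(-26)**2 = (-1*(-26))**2 = 26**2 = 676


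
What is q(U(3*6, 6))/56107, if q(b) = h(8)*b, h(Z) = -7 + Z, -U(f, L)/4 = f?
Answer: -72/56107 ≈ -0.0012833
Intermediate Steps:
U(f, L) = -4*f
q(b) = b (q(b) = (-7 + 8)*b = 1*b = b)
q(U(3*6, 6))/56107 = -12*6/56107 = -4*18*(1/56107) = -72*1/56107 = -72/56107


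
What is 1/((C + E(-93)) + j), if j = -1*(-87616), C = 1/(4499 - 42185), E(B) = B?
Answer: 37686/3298391777 ≈ 1.1426e-5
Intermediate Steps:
C = -1/37686 (C = 1/(-37686) = -1/37686 ≈ -2.6535e-5)
j = 87616
1/((C + E(-93)) + j) = 1/((-1/37686 - 93) + 87616) = 1/(-3504799/37686 + 87616) = 1/(3298391777/37686) = 37686/3298391777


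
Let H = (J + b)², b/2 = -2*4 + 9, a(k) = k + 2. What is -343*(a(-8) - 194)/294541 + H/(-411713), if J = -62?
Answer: 27183164200/121266358733 ≈ 0.22416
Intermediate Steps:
a(k) = 2 + k
b = 2 (b = 2*(-2*4 + 9) = 2*(-8 + 9) = 2*1 = 2)
H = 3600 (H = (-62 + 2)² = (-60)² = 3600)
-343*(a(-8) - 194)/294541 + H/(-411713) = -343*((2 - 8) - 194)/294541 + 3600/(-411713) = -343*(-6 - 194)*(1/294541) + 3600*(-1/411713) = -343*(-200)*(1/294541) - 3600/411713 = 68600*(1/294541) - 3600/411713 = 68600/294541 - 3600/411713 = 27183164200/121266358733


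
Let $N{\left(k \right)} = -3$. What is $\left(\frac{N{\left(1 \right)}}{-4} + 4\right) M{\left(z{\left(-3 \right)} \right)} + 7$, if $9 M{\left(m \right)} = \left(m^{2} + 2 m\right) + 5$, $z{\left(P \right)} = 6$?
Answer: $\frac{1259}{36} \approx 34.972$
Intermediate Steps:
$M{\left(m \right)} = \frac{5}{9} + \frac{m^{2}}{9} + \frac{2 m}{9}$ ($M{\left(m \right)} = \frac{\left(m^{2} + 2 m\right) + 5}{9} = \frac{5 + m^{2} + 2 m}{9} = \frac{5}{9} + \frac{m^{2}}{9} + \frac{2 m}{9}$)
$\left(\frac{N{\left(1 \right)}}{-4} + 4\right) M{\left(z{\left(-3 \right)} \right)} + 7 = \left(- \frac{3}{-4} + 4\right) \left(\frac{5}{9} + \frac{6^{2}}{9} + \frac{2}{9} \cdot 6\right) + 7 = \left(\left(-3\right) \left(- \frac{1}{4}\right) + 4\right) \left(\frac{5}{9} + \frac{1}{9} \cdot 36 + \frac{4}{3}\right) + 7 = \left(\frac{3}{4} + 4\right) \left(\frac{5}{9} + 4 + \frac{4}{3}\right) + 7 = \frac{19}{4} \cdot \frac{53}{9} + 7 = \frac{1007}{36} + 7 = \frac{1259}{36}$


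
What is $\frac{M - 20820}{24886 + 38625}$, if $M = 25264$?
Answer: $\frac{4444}{63511} \approx 0.069972$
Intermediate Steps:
$\frac{M - 20820}{24886 + 38625} = \frac{25264 - 20820}{24886 + 38625} = \frac{4444}{63511}$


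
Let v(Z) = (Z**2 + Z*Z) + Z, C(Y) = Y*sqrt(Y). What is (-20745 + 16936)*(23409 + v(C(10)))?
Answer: -96782881 - 38090*sqrt(10) ≈ -9.6903e+7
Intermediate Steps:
C(Y) = Y**(3/2)
v(Z) = Z + 2*Z**2 (v(Z) = (Z**2 + Z**2) + Z = 2*Z**2 + Z = Z + 2*Z**2)
(-20745 + 16936)*(23409 + v(C(10))) = (-20745 + 16936)*(23409 + 10**(3/2)*(1 + 2*10**(3/2))) = -3809*(23409 + (10*sqrt(10))*(1 + 2*(10*sqrt(10)))) = -3809*(23409 + (10*sqrt(10))*(1 + 20*sqrt(10))) = -3809*(23409 + 10*sqrt(10)*(1 + 20*sqrt(10))) = -89164881 - 38090*sqrt(10)*(1 + 20*sqrt(10))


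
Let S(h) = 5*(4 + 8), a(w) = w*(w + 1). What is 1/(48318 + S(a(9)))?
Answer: 1/48378 ≈ 2.0671e-5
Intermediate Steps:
a(w) = w*(1 + w)
S(h) = 60 (S(h) = 5*12 = 60)
1/(48318 + S(a(9))) = 1/(48318 + 60) = 1/48378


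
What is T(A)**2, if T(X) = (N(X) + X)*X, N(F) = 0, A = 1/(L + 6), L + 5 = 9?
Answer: 1/10000 ≈ 0.00010000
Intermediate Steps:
L = 4 (L = -5 + 9 = 4)
A = 1/10 (A = 1/(4 + 6) = 1/10 ≈ 0.10000)
T(X) = X**2 (T(X) = (0 + X)*X = X*X = X**2)
T(A)**2 = ((1/10)**2)**2 = (1/100)**2 = 1/10000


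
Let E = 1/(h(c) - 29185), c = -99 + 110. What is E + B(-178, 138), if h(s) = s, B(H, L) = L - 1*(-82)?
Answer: 6418279/29174 ≈ 220.00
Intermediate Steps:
B(H, L) = 82 + L (B(H, L) = L + 82 = 82 + L)
c = 11
E = -1/29174 (E = 1/(11 - 29185) = 1/(-29174) = -1/29174 ≈ -3.4277e-5)
E + B(-178, 138) = -1/29174 + (82 + 138) = -1/29174 + 220 = 6418279/29174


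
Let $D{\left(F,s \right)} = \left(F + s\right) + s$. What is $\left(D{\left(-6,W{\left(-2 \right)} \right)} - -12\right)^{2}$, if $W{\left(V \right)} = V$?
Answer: $4$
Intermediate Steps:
$D{\left(F,s \right)} = F + 2 s$
$\left(D{\left(-6,W{\left(-2 \right)} \right)} - -12\right)^{2} = \left(\left(-6 + 2 \left(-2\right)\right) - -12\right)^{2} = \left(\left(-6 - 4\right) + 12\right)^{2} = \left(-10 + 12\right)^{2} = 2^{2} = 4$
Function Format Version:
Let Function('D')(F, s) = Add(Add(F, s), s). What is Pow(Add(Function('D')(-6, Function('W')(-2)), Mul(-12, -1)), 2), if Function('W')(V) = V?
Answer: 4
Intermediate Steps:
Function('D')(F, s) = Add(F, Mul(2, s))
Pow(Add(Function('D')(-6, Function('W')(-2)), Mul(-12, -1)), 2) = Pow(Add(Add(-6, Mul(2, -2)), Mul(-12, -1)), 2) = Pow(Add(Add(-6, -4), 12), 2) = Pow(Add(-10, 12), 2) = Pow(2, 2) = 4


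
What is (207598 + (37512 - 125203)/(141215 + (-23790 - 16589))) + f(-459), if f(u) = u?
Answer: 20886980513/100836 ≈ 2.0714e+5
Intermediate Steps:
(207598 + (37512 - 125203)/(141215 + (-23790 - 16589))) + f(-459) = (207598 + (37512 - 125203)/(141215 + (-23790 - 16589))) - 459 = (207598 - 87691/(141215 - 40379)) - 459 = (207598 - 87691/100836) - 459 = 20933264237/100836 - 459 = 20886980513/100836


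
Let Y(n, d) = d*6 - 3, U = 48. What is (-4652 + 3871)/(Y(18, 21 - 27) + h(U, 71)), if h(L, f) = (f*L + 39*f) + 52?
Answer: -781/6190 ≈ -0.12617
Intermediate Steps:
h(L, f) = 52 + 39*f + L*f (h(L, f) = (L*f + 39*f) + 52 = (39*f + L*f) + 52 = 52 + 39*f + L*f)
Y(n, d) = -3 + 6*d (Y(n, d) = 6*d - 3 = -3 + 6*d)
(-4652 + 3871)/(Y(18, 21 - 27) + h(U, 71)) = (-4652 + 3871)/((-3 + 6*(21 - 27)) + (52 + 39*71 + 48*71)) = -781/((-3 + 6*(-6)) + (52 + 2769 + 3408)) = -781/((-3 - 36) + 6229) = -781/(-39 + 6229) = -781/6190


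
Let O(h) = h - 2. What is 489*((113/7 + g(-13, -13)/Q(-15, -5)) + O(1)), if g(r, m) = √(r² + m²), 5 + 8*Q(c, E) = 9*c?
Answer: 51834/7 - 12714*√2/35 ≈ 6891.1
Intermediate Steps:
Q(c, E) = -5/8 + 9*c/8 (Q(c, E) = -5/8 + (9*c)/8 = -5/8 + 9*c/8)
O(h) = -2 + h
g(r, m) = √(m² + r²)
489*((113/7 + g(-13, -13)/Q(-15, -5)) + O(1)) = 489*((113/7 + √((-13)² + (-13)²)/(-5/8 + (9/8)*(-15))) + (-2 + 1)) = 489*((113*(⅐) + √(169 + 169)/(-5/8 - 135/8)) - 1) = 489*((113/7 + √338/(-35/2)) - 1) = 489*((113/7 + (13*√2)*(-2/35)) - 1) = 489*((113/7 - 26*√2/35) - 1) = 489*(106/7 - 26*√2/35) = 51834/7 - 12714*√2/35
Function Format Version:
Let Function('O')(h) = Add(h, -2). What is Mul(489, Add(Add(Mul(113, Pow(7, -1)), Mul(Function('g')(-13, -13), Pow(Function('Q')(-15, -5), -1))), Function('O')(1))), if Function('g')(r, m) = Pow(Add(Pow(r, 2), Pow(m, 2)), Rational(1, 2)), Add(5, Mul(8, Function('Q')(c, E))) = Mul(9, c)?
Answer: Add(Rational(51834, 7), Mul(Rational(-12714, 35), Pow(2, Rational(1, 2)))) ≈ 6891.1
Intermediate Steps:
Function('Q')(c, E) = Add(Rational(-5, 8), Mul(Rational(9, 8), c)) (Function('Q')(c, E) = Add(Rational(-5, 8), Mul(Rational(1, 8), Mul(9, c))) = Add(Rational(-5, 8), Mul(Rational(9, 8), c)))
Function('O')(h) = Add(-2, h)
Function('g')(r, m) = Pow(Add(Pow(m, 2), Pow(r, 2)), Rational(1, 2))
Mul(489, Add(Add(Mul(113, Pow(7, -1)), Mul(Function('g')(-13, -13), Pow(Function('Q')(-15, -5), -1))), Function('O')(1))) = Mul(489, Add(Add(Mul(113, Pow(7, -1)), Mul(Pow(Add(Pow(-13, 2), Pow(-13, 2)), Rational(1, 2)), Pow(Add(Rational(-5, 8), Mul(Rational(9, 8), -15)), -1))), Add(-2, 1))) = Mul(489, Add(Add(Mul(113, Rational(1, 7)), Mul(Pow(Add(169, 169), Rational(1, 2)), Pow(Add(Rational(-5, 8), Rational(-135, 8)), -1))), -1)) = Mul(489, Add(Add(Rational(113, 7), Mul(Pow(338, Rational(1, 2)), Pow(Rational(-35, 2), -1))), -1)) = Mul(489, Add(Add(Rational(113, 7), Mul(Mul(13, Pow(2, Rational(1, 2))), Rational(-2, 35))), -1)) = Mul(489, Add(Add(Rational(113, 7), Mul(Rational(-26, 35), Pow(2, Rational(1, 2)))), -1)) = Mul(489, Add(Rational(106, 7), Mul(Rational(-26, 35), Pow(2, Rational(1, 2))))) = Add(Rational(51834, 7), Mul(Rational(-12714, 35), Pow(2, Rational(1, 2))))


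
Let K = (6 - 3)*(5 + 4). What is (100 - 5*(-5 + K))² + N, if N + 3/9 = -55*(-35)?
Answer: 6074/3 ≈ 2024.7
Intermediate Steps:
K = 27 (K = 3*9 = 27)
N = 5774/3 (N = -⅓ - 55*(-35) = -⅓ + 1925 = 5774/3 ≈ 1924.7)
(100 - 5*(-5 + K))² + N = (100 - 5*(-5 + 27))² + 5774/3 = (100 - 5*22)² + 5774/3 = (100 - 110)² + 5774/3 = (-10)² + 5774/3 = 100 + 5774/3 = 6074/3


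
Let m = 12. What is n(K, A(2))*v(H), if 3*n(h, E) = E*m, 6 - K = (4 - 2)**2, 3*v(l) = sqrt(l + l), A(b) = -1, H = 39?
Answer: -4*sqrt(78)/3 ≈ -11.776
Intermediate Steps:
v(l) = sqrt(2)*sqrt(l)/3 (v(l) = sqrt(l + l)/3 = sqrt(2*l)/3 = (sqrt(2)*sqrt(l))/3 = sqrt(2)*sqrt(l)/3)
K = 2 (K = 6 - (4 - 2)**2 = 6 - 1*2**2 = 6 - 1*4 = 6 - 4 = 2)
n(h, E) = 4*E (n(h, E) = (E*12)/3 = (12*E)/3 = 4*E)
n(K, A(2))*v(H) = (4*(-1))*(sqrt(2)*sqrt(39)/3) = -4*sqrt(78)/3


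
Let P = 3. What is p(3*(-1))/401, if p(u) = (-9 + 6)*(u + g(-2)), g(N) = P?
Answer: 0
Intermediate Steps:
g(N) = 3
p(u) = -9 - 3*u (p(u) = (-9 + 6)*(u + 3) = -3*(3 + u) = -9 - 3*u)
p(3*(-1))/401 = (-9 - 9*(-1))/401 = (-9 - 3*(-3))*(1/401) = (-9 + 9)*(1/401) = 0*(1/401) = 0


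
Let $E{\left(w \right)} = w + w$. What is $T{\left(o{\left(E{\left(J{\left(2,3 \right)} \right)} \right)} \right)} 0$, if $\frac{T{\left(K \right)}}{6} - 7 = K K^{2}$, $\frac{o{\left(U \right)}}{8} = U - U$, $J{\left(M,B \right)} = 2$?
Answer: $0$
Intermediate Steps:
$E{\left(w \right)} = 2 w$
$o{\left(U \right)} = 0$ ($o{\left(U \right)} = 8 \left(U - U\right) = 8 \cdot 0 = 0$)
$T{\left(K \right)} = 42 + 6 K^{3}$ ($T{\left(K \right)} = 42 + 6 K K^{2} = 42 + 6 K^{3}$)
$T{\left(o{\left(E{\left(J{\left(2,3 \right)} \right)} \right)} \right)} 0 = \left(42 + 6 \cdot 0^{3}\right) 0 = \left(42 + 6 \cdot 0\right) 0 = \left(42 + 0\right) 0 = 42 \cdot 0 = 0$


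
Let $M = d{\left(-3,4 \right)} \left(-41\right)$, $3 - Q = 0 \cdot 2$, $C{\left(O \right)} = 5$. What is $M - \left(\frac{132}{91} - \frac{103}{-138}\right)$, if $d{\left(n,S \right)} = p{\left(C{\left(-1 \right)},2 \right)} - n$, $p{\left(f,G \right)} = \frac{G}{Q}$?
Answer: $- \frac{1915475}{12558} \approx -152.53$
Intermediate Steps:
$Q = 3$ ($Q = 3 - 0 \cdot 2 = 3 - 0 = 3 + 0 = 3$)
$p{\left(f,G \right)} = \frac{G}{3}$
$d{\left(n,S \right)} = \frac{2}{3} - n$ ($d{\left(n,S \right)} = \frac{1}{3} \cdot 2 - n = \frac{2}{3} - n$)
$M = - \frac{451}{3}$ ($M = \left(\frac{2}{3} - -3\right) \left(-41\right) = \left(\frac{2}{3} + 3\right) \left(-41\right) = \frac{11}{3} \left(-41\right) = - \frac{451}{3} \approx -150.33$)
$M - \left(\frac{132}{91} - \frac{103}{-138}\right) = - \frac{451}{3} - \left(\frac{132}{91} - \frac{103}{-138}\right) = - \frac{451}{3} - \left(132 \cdot \frac{1}{91} - - \frac{103}{138}\right) = - \frac{451}{3} - \left(\frac{132}{91} + \frac{103}{138}\right) = - \frac{451}{3} - \frac{27589}{12558} = - \frac{1915475}{12558}$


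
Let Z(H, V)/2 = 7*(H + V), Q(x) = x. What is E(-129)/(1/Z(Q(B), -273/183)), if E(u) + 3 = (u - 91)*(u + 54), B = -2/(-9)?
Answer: -17886414/61 ≈ -2.9322e+5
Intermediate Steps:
B = 2/9 (B = -2*(-⅑) = 2/9 ≈ 0.22222)
E(u) = -3 + (-91 + u)*(54 + u) (E(u) = -3 + (u - 91)*(u + 54) = -3 + (-91 + u)*(54 + u))
Z(H, V) = 14*H + 14*V (Z(H, V) = 2*(7*(H + V)) = 2*(7*H + 7*V) = 14*H + 14*V)
E(-129)/(1/Z(Q(B), -273/183)) = (-4917 + (-129)² - 37*(-129))/(1/(14*(2/9) + 14*(-273/183))) = (-4917 + 16641 + 4773)/(1/(28/9 + 14*(-273*1/183))) = 16497/(1/(28/9 + 14*(-91/61))) = 16497/(1/(28/9 - 1274/61)) = 16497/(1/(-9758/549)) = 16497/(-549/9758) = 16497*(-9758/549) = -17886414/61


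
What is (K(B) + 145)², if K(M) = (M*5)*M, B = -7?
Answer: 152100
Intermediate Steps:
K(M) = 5*M² (K(M) = (5*M)*M = 5*M²)
(K(B) + 145)² = (5*(-7)² + 145)² = (5*49 + 145)² = (245 + 145)² = 390² = 152100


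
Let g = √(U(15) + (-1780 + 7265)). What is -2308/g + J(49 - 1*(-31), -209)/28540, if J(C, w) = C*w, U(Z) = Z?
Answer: -836/1427 - 1154*√55/275 ≈ -31.707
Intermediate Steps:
g = 10*√55 (g = √(15 + (-1780 + 7265)) = √(15 + 5485) = √5500 = 10*√55 ≈ 74.162)
-2308/g + J(49 - 1*(-31), -209)/28540 = -2308*√55/550 + ((49 - 1*(-31))*(-209))/28540 = -1154*√55/275 + ((49 + 31)*(-209))*(1/28540) = -1154*√55/275 + (80*(-209))*(1/28540) = -1154*√55/275 - 16720*1/28540 = -1154*√55/275 - 836/1427 = -836/1427 - 1154*√55/275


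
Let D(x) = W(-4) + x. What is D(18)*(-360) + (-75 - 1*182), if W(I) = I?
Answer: -5297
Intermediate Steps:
D(x) = -4 + x
D(18)*(-360) + (-75 - 1*182) = (-4 + 18)*(-360) + (-75 - 1*182) = 14*(-360) + (-75 - 182) = -5040 - 257 = -5297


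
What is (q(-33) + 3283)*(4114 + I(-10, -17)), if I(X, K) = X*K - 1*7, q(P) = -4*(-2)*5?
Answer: 14212471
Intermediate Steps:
q(P) = 40 (q(P) = 8*5 = 40)
I(X, K) = -7 + K*X (I(X, K) = K*X - 7 = -7 + K*X)
(q(-33) + 3283)*(4114 + I(-10, -17)) = (40 + 3283)*(4114 + (-7 - 17*(-10))) = 3323*(4114 + (-7 + 170)) = 3323*(4114 + 163) = 3323*4277 = 14212471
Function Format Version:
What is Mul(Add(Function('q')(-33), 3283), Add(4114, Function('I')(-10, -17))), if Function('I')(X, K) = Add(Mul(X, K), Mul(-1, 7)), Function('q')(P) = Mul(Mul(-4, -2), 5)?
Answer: 14212471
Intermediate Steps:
Function('q')(P) = 40 (Function('q')(P) = Mul(8, 5) = 40)
Function('I')(X, K) = Add(-7, Mul(K, X)) (Function('I')(X, K) = Add(Mul(K, X), -7) = Add(-7, Mul(K, X)))
Mul(Add(Function('q')(-33), 3283), Add(4114, Function('I')(-10, -17))) = Mul(Add(40, 3283), Add(4114, Add(-7, Mul(-17, -10)))) = Mul(3323, Add(4114, Add(-7, 170))) = Mul(3323, Add(4114, 163)) = Mul(3323, 4277) = 14212471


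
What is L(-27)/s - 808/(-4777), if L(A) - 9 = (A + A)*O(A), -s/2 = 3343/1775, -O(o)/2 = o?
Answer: 24654364013/31939022 ≈ 771.92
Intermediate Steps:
O(o) = -2*o
s = -6686/1775 ≈ -3.7668
L(A) = 9 - 4*A² (L(A) = 9 + (A + A)*(-2*A) = 9 + (2*A)*(-2*A) = 9 - 4*A²)
L(-27)/s - 808/(-4777) = (9 - 4*(-27)²)/(-6686/1775) - 808/(-4777) = (9 - 4*729)*(-1775/6686) - 808*(-1/4777) = (9 - 2916)*(-1775/6686) + 808/4777 = -2907*(-1775/6686) + 808/4777 = 5159925/6686 + 808/4777 = 24654364013/31939022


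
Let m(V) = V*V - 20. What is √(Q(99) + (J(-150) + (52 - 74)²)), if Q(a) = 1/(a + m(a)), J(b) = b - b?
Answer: √11811344870/4940 ≈ 22.000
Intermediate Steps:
J(b) = 0
m(V) = -20 + V² (m(V) = V² - 20 = -20 + V²)
Q(a) = 1/(-20 + a + a²) (Q(a) = 1/(a + (-20 + a²)) = 1/(-20 + a + a²))
√(Q(99) + (J(-150) + (52 - 74)²)) = √(1/(-20 + 99 + 99²) + (0 + (52 - 74)²)) = √(1/(-20 + 99 + 9801) + (0 + (-22)²)) = √(1/9880 + (0 + 484)) = √(1/9880 + 484) = √(4781921/9880) = √11811344870/4940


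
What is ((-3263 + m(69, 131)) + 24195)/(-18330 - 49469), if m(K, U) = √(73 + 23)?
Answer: -20932/67799 - 4*√6/67799 ≈ -0.30888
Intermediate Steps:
m(K, U) = 4*√6 (m(K, U) = √96 = 4*√6)
((-3263 + m(69, 131)) + 24195)/(-18330 - 49469) = ((-3263 + 4*√6) + 24195)/(-18330 - 49469) = (20932 + 4*√6)/(-67799) = (20932 + 4*√6)*(-1/67799) = -20932/67799 - 4*√6/67799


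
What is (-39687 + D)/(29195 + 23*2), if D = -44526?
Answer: -3119/1083 ≈ -2.8800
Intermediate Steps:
(-39687 + D)/(29195 + 23*2) = (-39687 - 44526)/(29195 + 23*2) = -84213/(29195 + 46) = -84213/29241 = -84213*1/29241 = -3119/1083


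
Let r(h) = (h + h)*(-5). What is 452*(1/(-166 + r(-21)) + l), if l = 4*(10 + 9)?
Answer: 377985/11 ≈ 34362.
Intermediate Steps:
l = 76 (l = 4*19 = 76)
r(h) = -10*h (r(h) = (2*h)*(-5) = -10*h)
452*(1/(-166 + r(-21)) + l) = 452*(1/(-166 - 10*(-21)) + 76) = 452*(1/(-166 + 210) + 76) = 452*(1/44 + 76) = 452*(3345/44) = 377985/11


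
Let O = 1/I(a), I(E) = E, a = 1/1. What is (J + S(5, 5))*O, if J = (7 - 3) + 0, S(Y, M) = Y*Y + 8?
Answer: 37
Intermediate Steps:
S(Y, M) = 8 + Y² (S(Y, M) = Y² + 8 = 8 + Y²)
a = 1
J = 4 (J = 4 + 0 = 4)
O = 1 (O = 1/1 = 1)
(J + S(5, 5))*O = (4 + (8 + 5²))*1 = (4 + (8 + 25))*1 = (4 + 33)*1 = 37*1 = 37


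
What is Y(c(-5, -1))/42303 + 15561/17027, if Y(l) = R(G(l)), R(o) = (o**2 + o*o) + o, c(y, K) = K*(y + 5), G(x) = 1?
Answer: 219442688/240097727 ≈ 0.91397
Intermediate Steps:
c(y, K) = K*(5 + y)
R(o) = o + 2*o**2 (R(o) = (o**2 + o**2) + o = 2*o**2 + o = o + 2*o**2)
Y(l) = 3 (Y(l) = 1*(1 + 2*1) = 1*(1 + 2) = 1*3 = 3)
Y(c(-5, -1))/42303 + 15561/17027 = 3/42303 + 15561/17027 = 3*(1/42303) + 15561*(1/17027) = 1/14101 + 15561/17027 = 219442688/240097727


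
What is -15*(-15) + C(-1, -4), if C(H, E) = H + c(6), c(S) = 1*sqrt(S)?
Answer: 224 + sqrt(6) ≈ 226.45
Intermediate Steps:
c(S) = sqrt(S)
C(H, E) = H + sqrt(6)
-15*(-15) + C(-1, -4) = -15*(-15) + (-1 + sqrt(6)) = 225 + (-1 + sqrt(6)) = 224 + sqrt(6)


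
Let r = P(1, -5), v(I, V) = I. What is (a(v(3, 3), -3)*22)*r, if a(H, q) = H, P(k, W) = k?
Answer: 66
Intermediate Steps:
r = 1
(a(v(3, 3), -3)*22)*r = (3*22)*1 = 66*1 = 66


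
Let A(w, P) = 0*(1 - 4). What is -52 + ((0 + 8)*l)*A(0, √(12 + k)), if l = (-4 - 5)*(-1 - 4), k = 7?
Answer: -52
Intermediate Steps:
l = 45 (l = -9*(-5) = 45)
A(w, P) = 0 (A(w, P) = 0*(-3) = 0)
-52 + ((0 + 8)*l)*A(0, √(12 + k)) = -52 + ((0 + 8)*45)*0 = -52 + (8*45)*0 = -52 + 360*0 = -52 + 0 = -52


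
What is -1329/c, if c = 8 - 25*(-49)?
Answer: -443/411 ≈ -1.0779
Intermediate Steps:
c = 1233 (c = 8 + 1225 = 1233)
-1329/c = -1329/1233 = -1329*1/1233 = -443/411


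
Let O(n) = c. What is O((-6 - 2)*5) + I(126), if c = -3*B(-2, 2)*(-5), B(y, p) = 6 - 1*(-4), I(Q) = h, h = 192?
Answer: 342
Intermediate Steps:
I(Q) = 192
B(y, p) = 10 (B(y, p) = 6 + 4 = 10)
c = 150 (c = -3*10*(-5) = -30*(-5) = 150)
O(n) = 150
O((-6 - 2)*5) + I(126) = 150 + 192 = 342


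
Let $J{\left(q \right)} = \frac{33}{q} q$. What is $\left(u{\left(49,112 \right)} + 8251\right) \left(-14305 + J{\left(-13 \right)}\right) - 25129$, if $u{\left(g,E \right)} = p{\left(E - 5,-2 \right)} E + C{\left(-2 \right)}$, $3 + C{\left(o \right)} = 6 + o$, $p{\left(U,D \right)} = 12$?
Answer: $-136979241$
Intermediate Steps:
$C{\left(o \right)} = 3 + o$ ($C{\left(o \right)} = -3 + \left(6 + o\right) = 3 + o$)
$J{\left(q \right)} = 33$
$u{\left(g,E \right)} = 1 + 12 E$ ($u{\left(g,E \right)} = 12 E + \left(3 - 2\right) = 12 E + 1 = 1 + 12 E$)
$\left(u{\left(49,112 \right)} + 8251\right) \left(-14305 + J{\left(-13 \right)}\right) - 25129 = \left(\left(1 + 12 \cdot 112\right) + 8251\right) \left(-14305 + 33\right) - 25129 = \left(\left(1 + 1344\right) + 8251\right) \left(-14272\right) - 25129 = \left(1345 + 8251\right) \left(-14272\right) - 25129 = 9596 \left(-14272\right) - 25129 = -136954112 - 25129 = -136979241$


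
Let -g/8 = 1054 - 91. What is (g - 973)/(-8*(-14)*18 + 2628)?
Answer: -8677/4644 ≈ -1.8684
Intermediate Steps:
g = -7704 (g = -8*(1054 - 91) = -8*963 = -7704)
(g - 973)/(-8*(-14)*18 + 2628) = (-7704 - 973)/(-8*(-14)*18 + 2628) = -8677/(112*18 + 2628) = -8677/(2016 + 2628) = -8677/4644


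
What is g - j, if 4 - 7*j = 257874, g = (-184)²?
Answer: 494862/7 ≈ 70695.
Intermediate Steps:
g = 33856
j = -257870/7 (j = 4/7 - ⅐*257874 = 4/7 - 257874/7 = -257870/7 ≈ -36839.)
g - j = 33856 - 1*(-257870/7) = 33856 + 257870/7 = 494862/7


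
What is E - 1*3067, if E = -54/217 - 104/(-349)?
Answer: -232269389/75733 ≈ -3066.9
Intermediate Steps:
E = 3722/75733 (E = -54*1/217 - 104*(-1/349) = -54/217 + 104/349 = 3722/75733 ≈ 0.049146)
E - 1*3067 = 3722/75733 - 1*3067 = 3722/75733 - 3067 = -232269389/75733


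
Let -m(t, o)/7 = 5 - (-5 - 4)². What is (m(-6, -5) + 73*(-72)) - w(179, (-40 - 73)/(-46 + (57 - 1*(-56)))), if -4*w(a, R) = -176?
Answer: -4768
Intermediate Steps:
m(t, o) = 532 (m(t, o) = -7*(5 - (-5 - 4)²) = -7*(5 - 1*(-9)²) = -7*(5 - 1*81) = -7*(5 - 81) = -7*(-76) = 532)
w(a, R) = 44 (w(a, R) = -¼*(-176) = 44)
(m(-6, -5) + 73*(-72)) - w(179, (-40 - 73)/(-46 + (57 - 1*(-56)))) = (532 + 73*(-72)) - 1*44 = (532 - 5256) - 44 = -4724 - 44 = -4768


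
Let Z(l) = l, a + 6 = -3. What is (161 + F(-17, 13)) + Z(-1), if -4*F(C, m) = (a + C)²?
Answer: -9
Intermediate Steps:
a = -9 (a = -6 - 3 = -9)
F(C, m) = -(-9 + C)²/4
(161 + F(-17, 13)) + Z(-1) = (161 - (-9 - 17)²/4) - 1 = (161 - ¼*(-26)²) - 1 = (161 - ¼*676) - 1 = (161 - 169) - 1 = -8 - 1 = -9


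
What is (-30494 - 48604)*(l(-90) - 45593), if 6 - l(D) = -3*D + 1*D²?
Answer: 4267890786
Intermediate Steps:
l(D) = 6 - D² + 3*D (l(D) = 6 - (-3*D + 1*D²) = 6 - (-3*D + D²) = 6 - (D² - 3*D) = 6 + (-D² + 3*D) = 6 - D² + 3*D)
(-30494 - 48604)*(l(-90) - 45593) = (-30494 - 48604)*((6 - 1*(-90)² + 3*(-90)) - 45593) = -79098*((6 - 1*8100 - 270) - 45593) = -79098*((6 - 8100 - 270) - 45593) = -79098*(-8364 - 45593) = -79098*(-53957) = 4267890786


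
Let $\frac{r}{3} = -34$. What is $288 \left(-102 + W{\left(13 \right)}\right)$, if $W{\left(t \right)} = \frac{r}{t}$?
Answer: $- \frac{411264}{13} \approx -31636.0$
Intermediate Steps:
$r = -102$ ($r = 3 \left(-34\right) = -102$)
$W{\left(t \right)} = - \frac{102}{t}$
$288 \left(-102 + W{\left(13 \right)}\right) = 288 \left(-102 - \frac{102}{13}\right) = 288 \left(- \frac{1428}{13}\right) = - \frac{411264}{13}$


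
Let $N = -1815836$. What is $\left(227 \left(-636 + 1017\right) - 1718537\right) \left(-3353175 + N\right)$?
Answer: $8436084402550$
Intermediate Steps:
$\left(227 \left(-636 + 1017\right) - 1718537\right) \left(-3353175 + N\right) = \left(227 \left(-636 + 1017\right) - 1718537\right) \left(-3353175 - 1815836\right) = \left(227 \cdot 381 - 1718537\right) \left(-5169011\right) = \left(86487 - 1718537\right) \left(-5169011\right) = \left(-1632050\right) \left(-5169011\right) = 8436084402550$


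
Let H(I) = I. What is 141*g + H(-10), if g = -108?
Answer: -15238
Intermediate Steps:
141*g + H(-10) = 141*(-108) - 10 = -15228 - 10 = -15238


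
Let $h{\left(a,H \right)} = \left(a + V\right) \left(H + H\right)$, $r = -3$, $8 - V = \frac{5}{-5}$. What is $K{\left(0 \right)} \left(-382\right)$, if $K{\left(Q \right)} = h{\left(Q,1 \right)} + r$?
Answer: $-5730$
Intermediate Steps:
$V = 9$ ($V = 8 - \frac{5}{-5} = 8 - 5 \left(- \frac{1}{5}\right) = 8 - -1 = 8 + 1 = 9$)
$h{\left(a,H \right)} = 2 H \left(9 + a\right)$ ($h{\left(a,H \right)} = \left(a + 9\right) \left(H + H\right) = \left(9 + a\right) 2 H = 2 H \left(9 + a\right)$)
$K{\left(Q \right)} = 15 + 2 Q$ ($K{\left(Q \right)} = 2 \cdot 1 \left(9 + Q\right) - 3 = \left(18 + 2 Q\right) - 3 = 15 + 2 Q$)
$K{\left(0 \right)} \left(-382\right) = \left(15 + 2 \cdot 0\right) \left(-382\right) = \left(15 + 0\right) \left(-382\right) = 15 \left(-382\right) = -5730$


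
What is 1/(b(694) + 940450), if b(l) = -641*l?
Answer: 1/495596 ≈ 2.0178e-6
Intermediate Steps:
1/(b(694) + 940450) = 1/(-641*694 + 940450) = 1/(-444854 + 940450) = 1/495596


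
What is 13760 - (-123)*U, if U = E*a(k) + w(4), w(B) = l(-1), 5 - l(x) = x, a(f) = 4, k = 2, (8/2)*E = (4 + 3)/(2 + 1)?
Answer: 14785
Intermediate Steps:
E = 7/12 (E = ((4 + 3)/(2 + 1))/4 = (7/3)/4 = (7*(⅓))/4 = (¼)*(7/3) = 7/12 ≈ 0.58333)
l(x) = 5 - x
w(B) = 6 (w(B) = 5 - 1*(-1) = 5 + 1 = 6)
U = 25/3 (U = (7/12)*4 + 6 = 7/3 + 6 = 25/3 ≈ 8.3333)
13760 - (-123)*U = 13760 - (-123)*25/3 = 13760 - 1*(-1025) = 13760 + 1025 = 14785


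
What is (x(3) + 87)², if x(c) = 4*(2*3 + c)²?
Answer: 168921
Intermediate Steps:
x(c) = 4*(6 + c)²
(x(3) + 87)² = (4*(6 + 3)² + 87)² = (4*9² + 87)² = (4*81 + 87)² = (324 + 87)² = 411² = 168921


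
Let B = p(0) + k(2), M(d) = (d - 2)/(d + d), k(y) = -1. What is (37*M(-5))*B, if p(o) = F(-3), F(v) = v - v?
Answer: -259/10 ≈ -25.900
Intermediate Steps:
F(v) = 0
p(o) = 0
M(d) = (-2 + d)/(2*d) (M(d) = (-2 + d)/((2*d)) = (-2 + d)*(1/(2*d)) = (-2 + d)/(2*d))
B = -1 (B = 0 - 1 = -1)
(37*M(-5))*B = (37*((1/2)*(-2 - 5)/(-5)))*(-1) = (37*((1/2)*(-1/5)*(-7)))*(-1) = (37*(7/10))*(-1) = (259/10)*(-1) = -259/10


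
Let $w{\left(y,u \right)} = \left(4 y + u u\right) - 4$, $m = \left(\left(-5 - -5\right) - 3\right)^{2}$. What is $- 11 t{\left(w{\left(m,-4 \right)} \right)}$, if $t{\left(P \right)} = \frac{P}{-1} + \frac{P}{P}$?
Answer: $517$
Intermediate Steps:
$m = 9$ ($m = \left(\left(-5 + 5\right) - 3\right)^{2} = \left(0 - 3\right)^{2} = \left(-3\right)^{2} = 9$)
$w{\left(y,u \right)} = -4 + u^{2} + 4 y$ ($w{\left(y,u \right)} = \left(4 y + u^{2}\right) - 4 = \left(u^{2} + 4 y\right) - 4 = -4 + u^{2} + 4 y$)
$t{\left(P \right)} = 1 - P$ ($t{\left(P \right)} = P \left(-1\right) + 1 = - P + 1 = 1 - P$)
$- 11 t{\left(w{\left(m,-4 \right)} \right)} = - 11 \left(1 - \left(-4 + \left(-4\right)^{2} + 4 \cdot 9\right)\right) = - 11 \left(1 - \left(-4 + 16 + 36\right)\right) = - 11 \left(1 - 48\right) = \left(-11\right) \left(-47\right) = 517$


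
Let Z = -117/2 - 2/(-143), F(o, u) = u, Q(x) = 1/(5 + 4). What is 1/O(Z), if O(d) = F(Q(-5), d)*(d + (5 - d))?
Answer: -286/83635 ≈ -0.0034196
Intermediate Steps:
Q(x) = 1/9
Z = -16727/286 (Z = -117*1/2 - 2*(-1/143) = -117/2 + 2/143 = -16727/286 ≈ -58.486)
O(d) = 5*d (O(d) = d*(d + (5 - d)) = d*5 = 5*d)
1/O(Z) = 1/(5*(-16727/286)) = 1/(-83635/286) = -286/83635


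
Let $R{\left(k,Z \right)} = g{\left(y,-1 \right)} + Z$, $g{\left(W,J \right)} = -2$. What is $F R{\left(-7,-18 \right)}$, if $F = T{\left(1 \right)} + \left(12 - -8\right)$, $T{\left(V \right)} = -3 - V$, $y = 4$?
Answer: $-320$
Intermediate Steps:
$R{\left(k,Z \right)} = -2 + Z$
$F = 16$ ($F = \left(-3 - 1\right) + \left(12 - -8\right) = \left(-3 - 1\right) + \left(12 + 8\right) = -4 + 20 = 16$)
$F R{\left(-7,-18 \right)} = 16 \left(-2 - 18\right) = 16 \left(-20\right) = -320$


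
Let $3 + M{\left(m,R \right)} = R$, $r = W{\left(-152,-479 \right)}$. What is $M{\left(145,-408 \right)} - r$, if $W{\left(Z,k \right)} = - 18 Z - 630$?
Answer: $-2517$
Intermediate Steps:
$W{\left(Z,k \right)} = -630 - 18 Z$
$r = 2106$ ($r = -630 - -2736 = -630 + 2736 = 2106$)
$M{\left(m,R \right)} = -3 + R$
$M{\left(145,-408 \right)} - r = \left(-3 - 408\right) - 2106 = -411 - 2106 = -2517$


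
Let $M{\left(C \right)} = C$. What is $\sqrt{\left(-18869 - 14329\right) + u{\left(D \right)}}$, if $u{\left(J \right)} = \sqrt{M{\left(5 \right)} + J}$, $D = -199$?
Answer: $\sqrt{-33198 + i \sqrt{194}} \approx 0.0382 + 182.2 i$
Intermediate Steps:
$u{\left(J \right)} = \sqrt{5 + J}$
$\sqrt{\left(-18869 - 14329\right) + u{\left(D \right)}} = \sqrt{\left(-18869 - 14329\right) + \sqrt{5 - 199}} = \sqrt{-33198 + \sqrt{-194}} = \sqrt{-33198 + i \sqrt{194}}$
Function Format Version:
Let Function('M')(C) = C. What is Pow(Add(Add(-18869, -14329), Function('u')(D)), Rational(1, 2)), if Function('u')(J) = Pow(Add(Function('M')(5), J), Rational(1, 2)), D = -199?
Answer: Pow(Add(-33198, Mul(I, Pow(194, Rational(1, 2)))), Rational(1, 2)) ≈ Add(0.0382, Mul(182.20, I))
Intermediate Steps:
Function('u')(J) = Pow(Add(5, J), Rational(1, 2))
Pow(Add(Add(-18869, -14329), Function('u')(D)), Rational(1, 2)) = Pow(Add(Add(-18869, -14329), Pow(Add(5, -199), Rational(1, 2))), Rational(1, 2)) = Pow(Add(-33198, Pow(-194, Rational(1, 2))), Rational(1, 2)) = Pow(Add(-33198, Mul(I, Pow(194, Rational(1, 2)))), Rational(1, 2))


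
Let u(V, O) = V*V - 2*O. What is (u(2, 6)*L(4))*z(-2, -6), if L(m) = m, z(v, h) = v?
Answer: 64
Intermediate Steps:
u(V, O) = V**2 - 2*O
(u(2, 6)*L(4))*z(-2, -6) = ((2**2 - 2*6)*4)*(-2) = ((4 - 12)*4)*(-2) = -8*4*(-2) = -32*(-2) = 64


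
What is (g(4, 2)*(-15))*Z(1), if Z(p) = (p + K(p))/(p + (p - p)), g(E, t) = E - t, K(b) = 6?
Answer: -210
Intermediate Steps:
Z(p) = (6 + p)/p (Z(p) = (p + 6)/(p + (p - p)) = (6 + p)/(p + 0) = (6 + p)/p)
(g(4, 2)*(-15))*Z(1) = ((4 - 1*2)*(-15))*((6 + 1)/1) = ((4 - 2)*(-15))*(1*7) = (2*(-15))*7 = -30*7 = -210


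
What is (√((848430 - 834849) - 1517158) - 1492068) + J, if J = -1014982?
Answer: -2507050 + I*√1503577 ≈ -2.507e+6 + 1226.2*I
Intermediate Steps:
(√((848430 - 834849) - 1517158) - 1492068) + J = (√((848430 - 834849) - 1517158) - 1492068) - 1014982 = (√(13581 - 1517158) - 1492068) - 1014982 = (√(-1503577) - 1492068) - 1014982 = (I*√1503577 - 1492068) - 1014982 = (-1492068 + I*√1503577) - 1014982 = -2507050 + I*√1503577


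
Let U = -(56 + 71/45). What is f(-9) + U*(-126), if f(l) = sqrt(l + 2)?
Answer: 36274/5 + I*sqrt(7) ≈ 7254.8 + 2.6458*I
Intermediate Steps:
f(l) = sqrt(2 + l)
U = -2591/45 (U = -(56 + 71*(1/45)) = -(56 + 71/45) = -1*2591/45 = -2591/45 ≈ -57.578)
f(-9) + U*(-126) = sqrt(2 - 9) - 2591/45*(-126) = sqrt(-7) + 36274/5 = I*sqrt(7) + 36274/5 = 36274/5 + I*sqrt(7)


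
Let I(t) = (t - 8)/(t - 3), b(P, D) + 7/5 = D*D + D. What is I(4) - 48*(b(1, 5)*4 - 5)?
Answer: -26276/5 ≈ -5255.2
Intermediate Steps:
b(P, D) = -7/5 + D + D² (b(P, D) = -7/5 + (D*D + D) = -7/5 + (D² + D) = -7/5 + (D + D²) = -7/5 + D + D²)
I(t) = (-8 + t)/(-3 + t)
I(4) - 48*(b(1, 5)*4 - 5) = (-8 + 4)/(-3 + 4) - 48*((-7/5 + 5 + 5²)*4 - 5) = -4/1 - 48*((-7/5 + 5 + 25)*4 - 5) = 1*(-4) - 48*((143/5)*4 - 5) = -4 - 48*(572/5 - 5) = -4 - 48*547/5 = -4 - 26256/5 = -26276/5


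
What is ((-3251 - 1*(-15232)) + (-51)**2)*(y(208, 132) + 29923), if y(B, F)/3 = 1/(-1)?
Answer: 436293440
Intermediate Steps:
y(B, F) = -3 (y(B, F) = 3/(-1) = 3*(-1) = -3)
((-3251 - 1*(-15232)) + (-51)**2)*(y(208, 132) + 29923) = ((-3251 - 1*(-15232)) + (-51)**2)*(-3 + 29923) = ((-3251 + 15232) + 2601)*29920 = (11981 + 2601)*29920 = 14582*29920 = 436293440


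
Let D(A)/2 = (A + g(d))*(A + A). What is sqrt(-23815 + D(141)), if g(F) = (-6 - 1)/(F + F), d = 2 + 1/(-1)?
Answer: sqrt(53735) ≈ 231.81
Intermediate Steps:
d = 1 (d = 2 - 1 = 1)
g(F) = -7/(2*F) (g(F) = -7*1/(2*F) = -7/(2*F))
D(A) = 4*A*(-7/2 + A) (D(A) = 2*((A - 7/2/1)*(A + A)) = 2*((A - 7/2*1)*(2*A)) = 2*((A - 7/2)*(2*A)) = 2*((-7/2 + A)*(2*A)) = 2*(2*A*(-7/2 + A)) = 4*A*(-7/2 + A))
sqrt(-23815 + D(141)) = sqrt(-23815 + 2*141*(-7 + 2*141)) = sqrt(-23815 + 2*141*(-7 + 282)) = sqrt(-23815 + 2*141*275) = sqrt(-23815 + 77550) = sqrt(53735)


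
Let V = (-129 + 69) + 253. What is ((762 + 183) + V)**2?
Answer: 1295044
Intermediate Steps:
V = 193 (V = -60 + 253 = 193)
((762 + 183) + V)**2 = ((762 + 183) + 193)**2 = (945 + 193)**2 = 1138**2 = 1295044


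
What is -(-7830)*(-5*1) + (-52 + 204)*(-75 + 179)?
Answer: -23342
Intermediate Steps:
-(-7830)*(-5*1) + (-52 + 204)*(-75 + 179) = -(-7830)*(-5) + 152*104 = -435*90 + 15808 = -39150 + 15808 = -23342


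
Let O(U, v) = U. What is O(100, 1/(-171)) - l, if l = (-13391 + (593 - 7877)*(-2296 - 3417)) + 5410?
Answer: -41605411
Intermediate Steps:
l = 41605511 (l = (-13391 - 7284*(-5713)) + 5410 = (-13391 + 41613492) + 5410 = 41600101 + 5410 = 41605511)
O(100, 1/(-171)) - l = 100 - 1*41605511 = 100 - 41605511 = -41605411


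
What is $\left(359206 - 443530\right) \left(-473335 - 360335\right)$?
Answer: $70298389080$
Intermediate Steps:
$\left(359206 - 443530\right) \left(-473335 - 360335\right) = \left(-84324\right) \left(-833670\right) = 70298389080$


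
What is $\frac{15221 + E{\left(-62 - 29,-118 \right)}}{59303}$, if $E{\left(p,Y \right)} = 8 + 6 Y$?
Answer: $\frac{14521}{59303} \approx 0.24486$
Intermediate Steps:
$\frac{15221 + E{\left(-62 - 29,-118 \right)}}{59303} = \frac{15221 + \left(8 + 6 \left(-118\right)\right)}{59303} = \left(15221 + \left(8 - 708\right)\right) \frac{1}{59303} = \left(15221 - 700\right) \frac{1}{59303} = 14521 \cdot \frac{1}{59303} = \frac{14521}{59303}$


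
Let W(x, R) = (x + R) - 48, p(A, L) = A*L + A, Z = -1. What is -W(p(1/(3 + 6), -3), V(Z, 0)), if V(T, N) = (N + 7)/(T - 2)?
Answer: 455/9 ≈ 50.556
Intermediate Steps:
V(T, N) = (7 + N)/(-2 + T)
p(A, L) = A + A*L
W(x, R) = -48 + R + x (W(x, R) = (R + x) - 48 = -48 + R + x)
-W(p(1/(3 + 6), -3), V(Z, 0)) = -(-48 + (7 + 0)/(-2 - 1) + (1 - 3)/(3 + 6)) = -(-48 + 7/(-3) - 2/9) = -(-48 - ⅓*7 + (⅑)*(-2)) = -(-48 - 7/3 - 2/9) = -1*(-455/9) = 455/9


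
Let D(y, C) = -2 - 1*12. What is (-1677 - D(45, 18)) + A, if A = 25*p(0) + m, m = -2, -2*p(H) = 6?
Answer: -1740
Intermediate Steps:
p(H) = -3 (p(H) = -½*6 = -3)
D(y, C) = -14 (D(y, C) = -2 - 12 = -14)
A = -77 (A = 25*(-3) - 2 = -75 - 2 = -77)
(-1677 - D(45, 18)) + A = (-1677 - 1*(-14)) - 77 = (-1677 + 14) - 77 = -1663 - 77 = -1740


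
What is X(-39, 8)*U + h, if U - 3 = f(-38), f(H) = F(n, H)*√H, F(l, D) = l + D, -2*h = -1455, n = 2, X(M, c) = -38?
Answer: 1227/2 + 1368*I*√38 ≈ 613.5 + 8432.9*I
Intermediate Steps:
h = 1455/2 (h = -½*(-1455) = 1455/2 ≈ 727.50)
F(l, D) = D + l
f(H) = √H*(2 + H) (f(H) = (H + 2)*√H = (2 + H)*√H = √H*(2 + H))
U = 3 - 36*I*√38 (U = 3 + √(-38)*(2 - 38) = 3 + (I*√38)*(-36) = 3 - 36*I*√38 ≈ 3.0 - 221.92*I)
X(-39, 8)*U + h = -38*(3 - 36*I*√38) + 1455/2 = (-114 + 1368*I*√38) + 1455/2 = 1227/2 + 1368*I*√38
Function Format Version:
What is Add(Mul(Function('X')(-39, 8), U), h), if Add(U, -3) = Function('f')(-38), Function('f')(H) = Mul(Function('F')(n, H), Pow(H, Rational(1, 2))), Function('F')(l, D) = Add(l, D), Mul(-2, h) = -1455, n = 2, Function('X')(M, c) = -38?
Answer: Add(Rational(1227, 2), Mul(1368, I, Pow(38, Rational(1, 2)))) ≈ Add(613.50, Mul(8432.9, I))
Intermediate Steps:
h = Rational(1455, 2) (h = Mul(Rational(-1, 2), -1455) = Rational(1455, 2) ≈ 727.50)
Function('F')(l, D) = Add(D, l)
Function('f')(H) = Mul(Pow(H, Rational(1, 2)), Add(2, H)) (Function('f')(H) = Mul(Add(H, 2), Pow(H, Rational(1, 2))) = Mul(Add(2, H), Pow(H, Rational(1, 2))) = Mul(Pow(H, Rational(1, 2)), Add(2, H)))
U = Add(3, Mul(-36, I, Pow(38, Rational(1, 2)))) (U = Add(3, Mul(Pow(-38, Rational(1, 2)), Add(2, -38))) = Add(3, Mul(Mul(I, Pow(38, Rational(1, 2))), -36)) = Add(3, Mul(-36, I, Pow(38, Rational(1, 2)))) ≈ Add(3.0000, Mul(-221.92, I)))
Add(Mul(Function('X')(-39, 8), U), h) = Add(Mul(-38, Add(3, Mul(-36, I, Pow(38, Rational(1, 2))))), Rational(1455, 2)) = Add(Add(-114, Mul(1368, I, Pow(38, Rational(1, 2)))), Rational(1455, 2)) = Add(Rational(1227, 2), Mul(1368, I, Pow(38, Rational(1, 2))))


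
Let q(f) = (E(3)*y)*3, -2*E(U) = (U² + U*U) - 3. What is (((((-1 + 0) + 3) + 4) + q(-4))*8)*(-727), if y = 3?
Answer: 357684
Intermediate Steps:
E(U) = 3/2 - U² (E(U) = -((U² + U*U) - 3)/2 = -((U² + U²) - 3)/2 = -(2*U² - 3)/2 = -(-3 + 2*U²)/2 = 3/2 - U²)
q(f) = -135/2 (q(f) = ((3/2 - 1*3²)*3)*3 = ((3/2 - 1*9)*3)*3 = ((3/2 - 9)*3)*3 = -15/2*3*3 = -45/2*3 = -135/2)
(((((-1 + 0) + 3) + 4) + q(-4))*8)*(-727) = (((((-1 + 0) + 3) + 4) - 135/2)*8)*(-727) = ((((-1 + 3) + 4) - 135/2)*8)*(-727) = (((2 + 4) - 135/2)*8)*(-727) = ((6 - 135/2)*8)*(-727) = -123/2*8*(-727) = -492*(-727) = 357684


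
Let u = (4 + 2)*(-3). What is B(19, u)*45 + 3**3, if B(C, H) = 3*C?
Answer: 2592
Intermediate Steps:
u = -18 (u = 6*(-3) = -18)
B(19, u)*45 + 3**3 = (3*19)*45 + 3**3 = 57*45 + 27 = 2565 + 27 = 2592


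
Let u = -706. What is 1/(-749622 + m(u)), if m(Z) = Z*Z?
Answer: -1/251186 ≈ -3.9811e-6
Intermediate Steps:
m(Z) = Z²
1/(-749622 + m(u)) = 1/(-749622 + (-706)²) = 1/(-749622 + 498436) = 1/(-251186) = -1/251186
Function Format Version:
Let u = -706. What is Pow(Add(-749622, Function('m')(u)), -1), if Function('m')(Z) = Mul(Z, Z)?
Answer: Rational(-1, 251186) ≈ -3.9811e-6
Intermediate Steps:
Function('m')(Z) = Pow(Z, 2)
Pow(Add(-749622, Function('m')(u)), -1) = Pow(Add(-749622, Pow(-706, 2)), -1) = Pow(Add(-749622, 498436), -1) = Pow(-251186, -1) = Rational(-1, 251186)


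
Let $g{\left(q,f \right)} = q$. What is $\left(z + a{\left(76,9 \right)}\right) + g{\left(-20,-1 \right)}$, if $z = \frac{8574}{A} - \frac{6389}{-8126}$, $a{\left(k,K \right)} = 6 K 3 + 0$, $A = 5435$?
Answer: $\frac{6375799559}{44164810} \approx 144.36$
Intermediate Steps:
$a{\left(k,K \right)} = 18 K$ ($a{\left(k,K \right)} = 6 \cdot 3 K + 0 = 18 K + 0 = 18 K$)
$z = \frac{104396539}{44164810}$ ($z = \frac{8574}{5435} - \frac{6389}{-8126} = 8574 \cdot \frac{1}{5435} - - \frac{6389}{8126} = \frac{8574}{5435} + \frac{6389}{8126} = \frac{104396539}{44164810} \approx 2.3638$)
$\left(z + a{\left(76,9 \right)}\right) + g{\left(-20,-1 \right)} = \left(\frac{104396539}{44164810} + 18 \cdot 9\right) - 20 = \left(\frac{104396539}{44164810} + 162\right) - 20 = \frac{7259095759}{44164810} - 20 = \frac{6375799559}{44164810}$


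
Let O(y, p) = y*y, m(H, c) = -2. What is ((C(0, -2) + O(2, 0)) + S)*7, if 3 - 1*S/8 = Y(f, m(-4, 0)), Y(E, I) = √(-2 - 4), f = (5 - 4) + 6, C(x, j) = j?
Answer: 182 - 56*I*√6 ≈ 182.0 - 137.17*I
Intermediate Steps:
O(y, p) = y²
f = 7 (f = 1 + 6 = 7)
Y(E, I) = I*√6 (Y(E, I) = √(-6) = I*√6)
S = 24 - 8*I*√6 ≈ 24.0 - 19.596*I
((C(0, -2) + O(2, 0)) + S)*7 = ((-2 + 2²) + (24 - 8*I*√6))*7 = ((-2 + 4) + (24 - 8*I*√6))*7 = (2 + (24 - 8*I*√6))*7 = (26 - 8*I*√6)*7 = 182 - 56*I*√6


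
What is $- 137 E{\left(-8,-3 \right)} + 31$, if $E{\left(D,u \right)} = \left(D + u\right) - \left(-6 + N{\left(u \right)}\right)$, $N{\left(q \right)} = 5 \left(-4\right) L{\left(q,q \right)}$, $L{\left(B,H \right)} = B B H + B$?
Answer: $82916$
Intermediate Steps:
$L{\left(B,H \right)} = B + H B^{2}$ ($L{\left(B,H \right)} = B^{2} H + B = H B^{2} + B = B + H B^{2}$)
$N{\left(q \right)} = - 20 q \left(1 + q^{2}\right)$ ($N{\left(q \right)} = 5 \left(-4\right) q \left(1 + q q\right) = - 20 q \left(1 + q^{2}\right)$)
$E{\left(D,u \right)} = 6 + D + u + 20 u \left(1 + u^{2}\right)$ ($E{\left(D,u \right)} = \left(D + u\right) - \left(-6 - 20 u \left(1 + u^{2}\right)\right) = \left(D + u\right) + \left(6 + 20 u \left(1 + u^{2}\right)\right) = 6 + D + u + 20 u \left(1 + u^{2}\right)$)
$- 137 E{\left(-8,-3 \right)} + 31 = - 137 \left(6 - 8 + 20 \left(-3\right)^{3} + 21 \left(-3\right)\right) + 31 = - 137 \left(6 - 8 + 20 \left(-27\right) - 63\right) + 31 = - 137 \left(6 - 8 - 540 - 63\right) + 31 = \left(-137\right) \left(-605\right) + 31 = 82885 + 31 = 82916$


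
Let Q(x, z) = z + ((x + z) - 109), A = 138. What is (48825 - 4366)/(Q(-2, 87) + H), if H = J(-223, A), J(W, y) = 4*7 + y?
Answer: 44459/229 ≈ 194.14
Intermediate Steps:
J(W, y) = 28 + y
H = 166 (H = 28 + 138 = 166)
Q(x, z) = -109 + x + 2*z (Q(x, z) = z + (-109 + x + z) = -109 + x + 2*z)
(48825 - 4366)/(Q(-2, 87) + H) = (48825 - 4366)/((-109 - 2 + 2*87) + 166) = 44459/((-109 - 2 + 174) + 166) = 44459/(63 + 166) = 44459/229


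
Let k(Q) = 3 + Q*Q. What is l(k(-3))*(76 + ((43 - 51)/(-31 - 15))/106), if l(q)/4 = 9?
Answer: 3335256/1219 ≈ 2736.1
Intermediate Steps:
k(Q) = 3 + Q**2
l(q) = 36 (l(q) = 4*9 = 36)
l(k(-3))*(76 + ((43 - 51)/(-31 - 15))/106) = 36*(76 + ((43 - 51)/(-31 - 15))/106) = 36*(76 - 8/(-46)*(1/106)) = 36*(76 - 8*(-1/46)*(1/106)) = 36*(76 + (4/23)*(1/106)) = 36*(76 + 2/1219) = 36*(92646/1219) = 3335256/1219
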